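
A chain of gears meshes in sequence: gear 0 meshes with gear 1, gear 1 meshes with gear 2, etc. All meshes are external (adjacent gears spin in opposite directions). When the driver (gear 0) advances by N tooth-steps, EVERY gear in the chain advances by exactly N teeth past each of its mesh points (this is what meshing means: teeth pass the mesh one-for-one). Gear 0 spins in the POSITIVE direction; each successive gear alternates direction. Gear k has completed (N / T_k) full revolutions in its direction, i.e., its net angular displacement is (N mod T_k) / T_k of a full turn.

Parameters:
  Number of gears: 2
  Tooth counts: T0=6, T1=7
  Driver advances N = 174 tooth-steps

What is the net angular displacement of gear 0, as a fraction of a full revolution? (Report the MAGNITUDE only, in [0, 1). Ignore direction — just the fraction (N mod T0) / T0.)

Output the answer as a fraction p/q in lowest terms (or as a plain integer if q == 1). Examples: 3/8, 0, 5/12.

Answer: 0

Derivation:
Chain of 2 gears, tooth counts: [6, 7]
  gear 0: T0=6, direction=positive, advance = 174 mod 6 = 0 teeth = 0/6 turn
  gear 1: T1=7, direction=negative, advance = 174 mod 7 = 6 teeth = 6/7 turn
Gear 0: 174 mod 6 = 0
Fraction = 0 / 6 = 0/1 (gcd(0,6)=6) = 0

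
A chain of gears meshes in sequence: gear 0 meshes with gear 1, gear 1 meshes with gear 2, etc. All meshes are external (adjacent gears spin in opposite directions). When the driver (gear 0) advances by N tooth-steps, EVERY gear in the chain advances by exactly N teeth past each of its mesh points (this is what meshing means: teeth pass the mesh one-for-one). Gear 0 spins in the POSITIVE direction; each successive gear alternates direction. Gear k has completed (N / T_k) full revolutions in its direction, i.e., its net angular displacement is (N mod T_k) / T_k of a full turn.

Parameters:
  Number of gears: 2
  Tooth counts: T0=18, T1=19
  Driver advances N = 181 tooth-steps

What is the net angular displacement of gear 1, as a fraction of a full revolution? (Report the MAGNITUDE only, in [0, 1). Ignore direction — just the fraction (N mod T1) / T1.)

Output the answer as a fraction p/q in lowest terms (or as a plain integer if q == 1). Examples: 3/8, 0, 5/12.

Answer: 10/19

Derivation:
Chain of 2 gears, tooth counts: [18, 19]
  gear 0: T0=18, direction=positive, advance = 181 mod 18 = 1 teeth = 1/18 turn
  gear 1: T1=19, direction=negative, advance = 181 mod 19 = 10 teeth = 10/19 turn
Gear 1: 181 mod 19 = 10
Fraction = 10 / 19 = 10/19 (gcd(10,19)=1) = 10/19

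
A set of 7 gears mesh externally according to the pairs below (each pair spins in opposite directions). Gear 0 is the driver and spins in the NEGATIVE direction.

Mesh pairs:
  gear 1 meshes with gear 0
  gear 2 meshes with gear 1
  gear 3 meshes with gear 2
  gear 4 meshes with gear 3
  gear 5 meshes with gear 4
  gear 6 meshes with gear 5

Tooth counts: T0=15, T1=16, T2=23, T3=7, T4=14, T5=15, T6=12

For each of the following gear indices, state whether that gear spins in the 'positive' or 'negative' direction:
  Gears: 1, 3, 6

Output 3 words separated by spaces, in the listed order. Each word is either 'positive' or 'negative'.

Gear 0 (driver): negative (depth 0)
  gear 1: meshes with gear 0 -> depth 1 -> positive (opposite of gear 0)
  gear 2: meshes with gear 1 -> depth 2 -> negative (opposite of gear 1)
  gear 3: meshes with gear 2 -> depth 3 -> positive (opposite of gear 2)
  gear 4: meshes with gear 3 -> depth 4 -> negative (opposite of gear 3)
  gear 5: meshes with gear 4 -> depth 5 -> positive (opposite of gear 4)
  gear 6: meshes with gear 5 -> depth 6 -> negative (opposite of gear 5)
Queried indices 1, 3, 6 -> positive, positive, negative

Answer: positive positive negative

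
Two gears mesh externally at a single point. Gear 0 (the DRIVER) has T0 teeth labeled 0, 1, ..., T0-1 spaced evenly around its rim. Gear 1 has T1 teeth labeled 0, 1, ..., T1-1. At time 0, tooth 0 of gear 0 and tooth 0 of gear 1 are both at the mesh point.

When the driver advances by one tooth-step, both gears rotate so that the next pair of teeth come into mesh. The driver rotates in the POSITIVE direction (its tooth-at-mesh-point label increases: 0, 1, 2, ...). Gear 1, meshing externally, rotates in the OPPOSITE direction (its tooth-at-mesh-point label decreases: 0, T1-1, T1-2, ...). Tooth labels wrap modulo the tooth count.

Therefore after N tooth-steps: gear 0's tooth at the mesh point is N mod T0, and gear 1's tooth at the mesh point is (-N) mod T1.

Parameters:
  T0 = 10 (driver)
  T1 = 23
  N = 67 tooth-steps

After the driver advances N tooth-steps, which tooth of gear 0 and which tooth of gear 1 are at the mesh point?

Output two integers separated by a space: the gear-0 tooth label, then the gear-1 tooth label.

Answer: 7 2

Derivation:
Gear 0 (driver, T0=10): tooth at mesh = N mod T0
  67 = 6 * 10 + 7, so 67 mod 10 = 7
  gear 0 tooth = 7
Gear 1 (driven, T1=23): tooth at mesh = (-N) mod T1
  67 = 2 * 23 + 21, so 67 mod 23 = 21
  (-67) mod 23 = (-21) mod 23 = 23 - 21 = 2
Mesh after 67 steps: gear-0 tooth 7 meets gear-1 tooth 2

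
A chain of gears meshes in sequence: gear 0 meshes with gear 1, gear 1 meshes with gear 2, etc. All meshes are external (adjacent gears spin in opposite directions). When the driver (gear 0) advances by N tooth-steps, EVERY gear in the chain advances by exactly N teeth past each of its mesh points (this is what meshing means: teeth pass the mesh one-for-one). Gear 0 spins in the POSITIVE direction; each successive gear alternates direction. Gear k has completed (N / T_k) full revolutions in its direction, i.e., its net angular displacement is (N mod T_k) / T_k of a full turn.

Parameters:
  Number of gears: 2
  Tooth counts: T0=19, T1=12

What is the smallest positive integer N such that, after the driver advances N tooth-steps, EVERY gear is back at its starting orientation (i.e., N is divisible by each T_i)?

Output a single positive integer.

Answer: 228

Derivation:
Gear k returns to start when N is a multiple of T_k.
All gears at start simultaneously when N is a common multiple of [19, 12]; the smallest such N is lcm(19, 12).
Start: lcm = T0 = 19
Fold in T1=12: gcd(19, 12) = 1; lcm(19, 12) = 19 * 12 / 1 = 228 / 1 = 228
Full cycle length = 228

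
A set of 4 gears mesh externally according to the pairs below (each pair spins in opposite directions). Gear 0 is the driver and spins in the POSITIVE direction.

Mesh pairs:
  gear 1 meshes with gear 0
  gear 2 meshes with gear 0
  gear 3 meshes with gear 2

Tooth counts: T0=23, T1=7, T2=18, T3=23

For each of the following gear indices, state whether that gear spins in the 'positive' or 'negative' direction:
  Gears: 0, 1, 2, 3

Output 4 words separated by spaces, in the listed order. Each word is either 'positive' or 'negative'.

Gear 0 (driver): positive (depth 0)
  gear 1: meshes with gear 0 -> depth 1 -> negative (opposite of gear 0)
  gear 2: meshes with gear 0 -> depth 1 -> negative (opposite of gear 0)
  gear 3: meshes with gear 2 -> depth 2 -> positive (opposite of gear 2)
Queried indices 0, 1, 2, 3 -> positive, negative, negative, positive

Answer: positive negative negative positive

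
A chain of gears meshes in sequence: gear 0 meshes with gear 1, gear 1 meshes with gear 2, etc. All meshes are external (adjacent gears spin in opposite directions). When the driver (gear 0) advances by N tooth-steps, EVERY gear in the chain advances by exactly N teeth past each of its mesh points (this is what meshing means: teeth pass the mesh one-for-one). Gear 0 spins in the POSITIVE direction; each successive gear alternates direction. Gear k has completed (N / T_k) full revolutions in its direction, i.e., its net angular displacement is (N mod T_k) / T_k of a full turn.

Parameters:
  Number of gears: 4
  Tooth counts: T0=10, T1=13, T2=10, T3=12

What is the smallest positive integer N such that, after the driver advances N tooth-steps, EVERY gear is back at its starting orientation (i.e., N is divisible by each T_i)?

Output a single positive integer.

Answer: 780

Derivation:
Gear k returns to start when N is a multiple of T_k.
All gears at start simultaneously when N is a common multiple of [10, 13, 10, 12]; the smallest such N is lcm(10, 13, 10, 12).
Start: lcm = T0 = 10
Fold in T1=13: gcd(10, 13) = 1; lcm(10, 13) = 10 * 13 / 1 = 130 / 1 = 130
Fold in T2=10: gcd(130, 10) = 10; lcm(130, 10) = 130 * 10 / 10 = 1300 / 10 = 130
Fold in T3=12: gcd(130, 12) = 2; lcm(130, 12) = 130 * 12 / 2 = 1560 / 2 = 780
Full cycle length = 780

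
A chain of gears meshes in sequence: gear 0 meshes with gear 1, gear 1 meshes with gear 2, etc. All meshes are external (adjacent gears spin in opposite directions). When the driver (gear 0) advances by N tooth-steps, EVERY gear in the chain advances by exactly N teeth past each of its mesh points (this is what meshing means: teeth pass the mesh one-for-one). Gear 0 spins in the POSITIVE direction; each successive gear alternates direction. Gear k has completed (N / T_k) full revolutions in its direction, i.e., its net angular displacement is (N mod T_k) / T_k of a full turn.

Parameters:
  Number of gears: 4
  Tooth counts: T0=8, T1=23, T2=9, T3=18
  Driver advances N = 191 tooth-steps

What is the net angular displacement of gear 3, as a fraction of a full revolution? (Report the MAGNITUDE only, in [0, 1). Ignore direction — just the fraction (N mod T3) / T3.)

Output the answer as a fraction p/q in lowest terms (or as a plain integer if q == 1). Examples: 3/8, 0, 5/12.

Answer: 11/18

Derivation:
Chain of 4 gears, tooth counts: [8, 23, 9, 18]
  gear 0: T0=8, direction=positive, advance = 191 mod 8 = 7 teeth = 7/8 turn
  gear 1: T1=23, direction=negative, advance = 191 mod 23 = 7 teeth = 7/23 turn
  gear 2: T2=9, direction=positive, advance = 191 mod 9 = 2 teeth = 2/9 turn
  gear 3: T3=18, direction=negative, advance = 191 mod 18 = 11 teeth = 11/18 turn
Gear 3: 191 mod 18 = 11
Fraction = 11 / 18 = 11/18 (gcd(11,18)=1) = 11/18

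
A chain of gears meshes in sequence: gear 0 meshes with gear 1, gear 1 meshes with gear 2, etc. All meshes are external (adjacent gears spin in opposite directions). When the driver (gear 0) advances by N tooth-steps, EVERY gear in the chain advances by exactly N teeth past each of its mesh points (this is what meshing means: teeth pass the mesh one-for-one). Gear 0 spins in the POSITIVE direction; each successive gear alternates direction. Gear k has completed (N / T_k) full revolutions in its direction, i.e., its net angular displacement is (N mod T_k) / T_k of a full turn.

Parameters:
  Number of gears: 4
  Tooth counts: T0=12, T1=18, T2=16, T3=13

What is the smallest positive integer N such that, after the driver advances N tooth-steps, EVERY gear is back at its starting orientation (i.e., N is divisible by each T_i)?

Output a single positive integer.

Answer: 1872

Derivation:
Gear k returns to start when N is a multiple of T_k.
All gears at start simultaneously when N is a common multiple of [12, 18, 16, 13]; the smallest such N is lcm(12, 18, 16, 13).
Start: lcm = T0 = 12
Fold in T1=18: gcd(12, 18) = 6; lcm(12, 18) = 12 * 18 / 6 = 216 / 6 = 36
Fold in T2=16: gcd(36, 16) = 4; lcm(36, 16) = 36 * 16 / 4 = 576 / 4 = 144
Fold in T3=13: gcd(144, 13) = 1; lcm(144, 13) = 144 * 13 / 1 = 1872 / 1 = 1872
Full cycle length = 1872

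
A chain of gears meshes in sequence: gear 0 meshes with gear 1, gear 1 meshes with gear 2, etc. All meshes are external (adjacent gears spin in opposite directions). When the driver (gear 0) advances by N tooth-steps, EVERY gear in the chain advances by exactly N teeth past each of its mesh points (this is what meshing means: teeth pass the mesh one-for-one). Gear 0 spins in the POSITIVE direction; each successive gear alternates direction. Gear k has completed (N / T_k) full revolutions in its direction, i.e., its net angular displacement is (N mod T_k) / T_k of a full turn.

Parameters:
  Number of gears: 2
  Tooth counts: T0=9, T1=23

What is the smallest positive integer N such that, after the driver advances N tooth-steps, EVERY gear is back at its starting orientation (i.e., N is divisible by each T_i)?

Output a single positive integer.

Answer: 207

Derivation:
Gear k returns to start when N is a multiple of T_k.
All gears at start simultaneously when N is a common multiple of [9, 23]; the smallest such N is lcm(9, 23).
Start: lcm = T0 = 9
Fold in T1=23: gcd(9, 23) = 1; lcm(9, 23) = 9 * 23 / 1 = 207 / 1 = 207
Full cycle length = 207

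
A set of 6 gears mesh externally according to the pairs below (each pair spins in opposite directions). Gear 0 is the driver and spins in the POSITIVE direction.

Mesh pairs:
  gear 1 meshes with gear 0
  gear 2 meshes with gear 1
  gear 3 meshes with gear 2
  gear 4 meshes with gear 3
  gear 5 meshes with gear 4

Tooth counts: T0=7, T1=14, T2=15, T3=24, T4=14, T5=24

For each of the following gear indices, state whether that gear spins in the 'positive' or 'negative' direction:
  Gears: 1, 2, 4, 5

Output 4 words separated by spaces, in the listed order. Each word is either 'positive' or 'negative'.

Gear 0 (driver): positive (depth 0)
  gear 1: meshes with gear 0 -> depth 1 -> negative (opposite of gear 0)
  gear 2: meshes with gear 1 -> depth 2 -> positive (opposite of gear 1)
  gear 3: meshes with gear 2 -> depth 3 -> negative (opposite of gear 2)
  gear 4: meshes with gear 3 -> depth 4 -> positive (opposite of gear 3)
  gear 5: meshes with gear 4 -> depth 5 -> negative (opposite of gear 4)
Queried indices 1, 2, 4, 5 -> negative, positive, positive, negative

Answer: negative positive positive negative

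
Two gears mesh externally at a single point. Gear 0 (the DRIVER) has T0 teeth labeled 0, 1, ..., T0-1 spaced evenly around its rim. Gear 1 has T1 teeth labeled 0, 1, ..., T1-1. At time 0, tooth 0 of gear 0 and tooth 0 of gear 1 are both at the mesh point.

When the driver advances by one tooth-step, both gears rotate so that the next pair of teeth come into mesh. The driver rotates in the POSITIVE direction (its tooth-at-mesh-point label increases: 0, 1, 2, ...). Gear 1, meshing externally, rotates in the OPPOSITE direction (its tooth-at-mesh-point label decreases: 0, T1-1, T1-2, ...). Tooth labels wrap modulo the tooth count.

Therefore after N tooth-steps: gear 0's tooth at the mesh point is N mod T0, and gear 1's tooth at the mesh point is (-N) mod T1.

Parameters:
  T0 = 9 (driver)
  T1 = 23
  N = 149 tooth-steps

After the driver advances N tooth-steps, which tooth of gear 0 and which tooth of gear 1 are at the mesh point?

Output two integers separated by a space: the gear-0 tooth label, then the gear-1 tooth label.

Gear 0 (driver, T0=9): tooth at mesh = N mod T0
  149 = 16 * 9 + 5, so 149 mod 9 = 5
  gear 0 tooth = 5
Gear 1 (driven, T1=23): tooth at mesh = (-N) mod T1
  149 = 6 * 23 + 11, so 149 mod 23 = 11
  (-149) mod 23 = (-11) mod 23 = 23 - 11 = 12
Mesh after 149 steps: gear-0 tooth 5 meets gear-1 tooth 12

Answer: 5 12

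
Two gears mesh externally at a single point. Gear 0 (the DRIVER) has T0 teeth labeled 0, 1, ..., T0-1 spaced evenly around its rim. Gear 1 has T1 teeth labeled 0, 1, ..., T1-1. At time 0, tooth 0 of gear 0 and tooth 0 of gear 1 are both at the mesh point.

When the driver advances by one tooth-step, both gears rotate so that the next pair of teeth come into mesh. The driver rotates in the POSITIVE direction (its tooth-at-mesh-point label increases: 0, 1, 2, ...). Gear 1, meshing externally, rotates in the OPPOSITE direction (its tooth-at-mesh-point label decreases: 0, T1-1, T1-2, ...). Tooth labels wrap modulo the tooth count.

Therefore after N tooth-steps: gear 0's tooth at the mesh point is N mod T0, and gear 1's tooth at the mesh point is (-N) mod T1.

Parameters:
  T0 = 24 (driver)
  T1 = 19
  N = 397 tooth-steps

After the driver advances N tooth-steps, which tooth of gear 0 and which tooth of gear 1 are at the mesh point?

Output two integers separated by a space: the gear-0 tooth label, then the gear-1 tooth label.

Gear 0 (driver, T0=24): tooth at mesh = N mod T0
  397 = 16 * 24 + 13, so 397 mod 24 = 13
  gear 0 tooth = 13
Gear 1 (driven, T1=19): tooth at mesh = (-N) mod T1
  397 = 20 * 19 + 17, so 397 mod 19 = 17
  (-397) mod 19 = (-17) mod 19 = 19 - 17 = 2
Mesh after 397 steps: gear-0 tooth 13 meets gear-1 tooth 2

Answer: 13 2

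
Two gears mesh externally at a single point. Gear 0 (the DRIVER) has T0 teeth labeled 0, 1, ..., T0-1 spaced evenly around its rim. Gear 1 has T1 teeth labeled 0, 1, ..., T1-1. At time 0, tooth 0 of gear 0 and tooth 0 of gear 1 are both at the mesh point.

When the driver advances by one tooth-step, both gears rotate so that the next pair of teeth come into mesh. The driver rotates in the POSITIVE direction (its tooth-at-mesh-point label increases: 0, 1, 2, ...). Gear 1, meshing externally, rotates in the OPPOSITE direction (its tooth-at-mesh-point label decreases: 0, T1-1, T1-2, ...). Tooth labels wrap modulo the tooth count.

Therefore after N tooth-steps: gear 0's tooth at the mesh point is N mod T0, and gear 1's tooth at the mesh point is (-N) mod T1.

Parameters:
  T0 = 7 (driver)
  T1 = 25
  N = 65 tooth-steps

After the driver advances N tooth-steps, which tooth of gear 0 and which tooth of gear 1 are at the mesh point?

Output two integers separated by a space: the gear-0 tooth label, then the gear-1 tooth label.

Answer: 2 10

Derivation:
Gear 0 (driver, T0=7): tooth at mesh = N mod T0
  65 = 9 * 7 + 2, so 65 mod 7 = 2
  gear 0 tooth = 2
Gear 1 (driven, T1=25): tooth at mesh = (-N) mod T1
  65 = 2 * 25 + 15, so 65 mod 25 = 15
  (-65) mod 25 = (-15) mod 25 = 25 - 15 = 10
Mesh after 65 steps: gear-0 tooth 2 meets gear-1 tooth 10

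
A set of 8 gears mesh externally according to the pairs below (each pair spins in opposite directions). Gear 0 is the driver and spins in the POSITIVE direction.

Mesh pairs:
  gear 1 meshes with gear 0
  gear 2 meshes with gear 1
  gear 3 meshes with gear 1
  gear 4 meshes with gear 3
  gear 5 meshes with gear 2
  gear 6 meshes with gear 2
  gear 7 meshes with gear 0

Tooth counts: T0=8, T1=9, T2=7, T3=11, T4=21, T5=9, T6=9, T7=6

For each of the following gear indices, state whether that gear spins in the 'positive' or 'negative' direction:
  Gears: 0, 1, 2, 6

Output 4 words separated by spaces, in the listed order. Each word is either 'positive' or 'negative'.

Answer: positive negative positive negative

Derivation:
Gear 0 (driver): positive (depth 0)
  gear 1: meshes with gear 0 -> depth 1 -> negative (opposite of gear 0)
  gear 2: meshes with gear 1 -> depth 2 -> positive (opposite of gear 1)
  gear 3: meshes with gear 1 -> depth 2 -> positive (opposite of gear 1)
  gear 4: meshes with gear 3 -> depth 3 -> negative (opposite of gear 3)
  gear 5: meshes with gear 2 -> depth 3 -> negative (opposite of gear 2)
  gear 6: meshes with gear 2 -> depth 3 -> negative (opposite of gear 2)
  gear 7: meshes with gear 0 -> depth 1 -> negative (opposite of gear 0)
Queried indices 0, 1, 2, 6 -> positive, negative, positive, negative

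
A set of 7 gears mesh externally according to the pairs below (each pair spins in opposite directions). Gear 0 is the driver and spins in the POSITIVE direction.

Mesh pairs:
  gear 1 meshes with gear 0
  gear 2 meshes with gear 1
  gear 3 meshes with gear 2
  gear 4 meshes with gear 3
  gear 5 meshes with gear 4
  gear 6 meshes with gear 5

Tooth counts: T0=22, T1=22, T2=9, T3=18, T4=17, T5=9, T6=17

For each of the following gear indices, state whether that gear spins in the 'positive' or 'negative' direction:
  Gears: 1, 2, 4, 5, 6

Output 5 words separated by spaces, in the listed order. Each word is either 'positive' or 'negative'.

Gear 0 (driver): positive (depth 0)
  gear 1: meshes with gear 0 -> depth 1 -> negative (opposite of gear 0)
  gear 2: meshes with gear 1 -> depth 2 -> positive (opposite of gear 1)
  gear 3: meshes with gear 2 -> depth 3 -> negative (opposite of gear 2)
  gear 4: meshes with gear 3 -> depth 4 -> positive (opposite of gear 3)
  gear 5: meshes with gear 4 -> depth 5 -> negative (opposite of gear 4)
  gear 6: meshes with gear 5 -> depth 6 -> positive (opposite of gear 5)
Queried indices 1, 2, 4, 5, 6 -> negative, positive, positive, negative, positive

Answer: negative positive positive negative positive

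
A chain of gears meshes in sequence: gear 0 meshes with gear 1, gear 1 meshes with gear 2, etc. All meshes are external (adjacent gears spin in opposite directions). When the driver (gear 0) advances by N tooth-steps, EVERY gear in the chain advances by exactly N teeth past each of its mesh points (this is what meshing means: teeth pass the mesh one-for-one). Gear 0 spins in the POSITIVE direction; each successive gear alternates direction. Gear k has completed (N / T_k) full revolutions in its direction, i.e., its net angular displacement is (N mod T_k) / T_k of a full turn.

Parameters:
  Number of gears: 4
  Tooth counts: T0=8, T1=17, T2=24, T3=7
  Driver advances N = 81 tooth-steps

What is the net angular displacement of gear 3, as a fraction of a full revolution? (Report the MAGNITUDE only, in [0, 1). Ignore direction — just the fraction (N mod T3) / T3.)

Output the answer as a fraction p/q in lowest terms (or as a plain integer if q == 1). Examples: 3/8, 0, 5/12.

Chain of 4 gears, tooth counts: [8, 17, 24, 7]
  gear 0: T0=8, direction=positive, advance = 81 mod 8 = 1 teeth = 1/8 turn
  gear 1: T1=17, direction=negative, advance = 81 mod 17 = 13 teeth = 13/17 turn
  gear 2: T2=24, direction=positive, advance = 81 mod 24 = 9 teeth = 9/24 turn
  gear 3: T3=7, direction=negative, advance = 81 mod 7 = 4 teeth = 4/7 turn
Gear 3: 81 mod 7 = 4
Fraction = 4 / 7 = 4/7 (gcd(4,7)=1) = 4/7

Answer: 4/7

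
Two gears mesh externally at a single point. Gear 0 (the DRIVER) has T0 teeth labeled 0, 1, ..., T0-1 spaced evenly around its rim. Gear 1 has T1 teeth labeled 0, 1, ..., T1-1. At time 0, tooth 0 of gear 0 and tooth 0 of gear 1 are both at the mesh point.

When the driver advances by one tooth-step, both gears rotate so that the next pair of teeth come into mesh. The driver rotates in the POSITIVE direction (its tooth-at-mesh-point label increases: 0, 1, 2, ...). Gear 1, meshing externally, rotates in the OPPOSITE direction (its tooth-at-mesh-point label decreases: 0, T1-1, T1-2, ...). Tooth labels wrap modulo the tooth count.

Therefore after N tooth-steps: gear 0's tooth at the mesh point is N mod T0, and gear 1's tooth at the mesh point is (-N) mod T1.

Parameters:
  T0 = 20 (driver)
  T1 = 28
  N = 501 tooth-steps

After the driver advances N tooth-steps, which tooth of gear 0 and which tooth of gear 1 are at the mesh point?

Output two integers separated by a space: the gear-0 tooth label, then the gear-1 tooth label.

Answer: 1 3

Derivation:
Gear 0 (driver, T0=20): tooth at mesh = N mod T0
  501 = 25 * 20 + 1, so 501 mod 20 = 1
  gear 0 tooth = 1
Gear 1 (driven, T1=28): tooth at mesh = (-N) mod T1
  501 = 17 * 28 + 25, so 501 mod 28 = 25
  (-501) mod 28 = (-25) mod 28 = 28 - 25 = 3
Mesh after 501 steps: gear-0 tooth 1 meets gear-1 tooth 3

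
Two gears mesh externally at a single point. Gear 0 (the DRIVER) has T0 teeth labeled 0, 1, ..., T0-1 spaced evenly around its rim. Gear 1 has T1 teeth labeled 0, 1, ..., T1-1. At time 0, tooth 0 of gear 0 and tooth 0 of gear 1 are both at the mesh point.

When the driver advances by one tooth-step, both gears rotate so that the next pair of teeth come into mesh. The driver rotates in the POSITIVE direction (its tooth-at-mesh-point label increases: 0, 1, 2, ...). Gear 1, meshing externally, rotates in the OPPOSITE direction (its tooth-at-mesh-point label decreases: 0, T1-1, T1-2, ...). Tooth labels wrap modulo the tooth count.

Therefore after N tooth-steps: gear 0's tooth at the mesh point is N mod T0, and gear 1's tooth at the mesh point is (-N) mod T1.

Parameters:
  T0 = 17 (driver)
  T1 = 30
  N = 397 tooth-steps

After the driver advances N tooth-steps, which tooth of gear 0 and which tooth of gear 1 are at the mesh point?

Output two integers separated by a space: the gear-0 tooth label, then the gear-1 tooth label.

Gear 0 (driver, T0=17): tooth at mesh = N mod T0
  397 = 23 * 17 + 6, so 397 mod 17 = 6
  gear 0 tooth = 6
Gear 1 (driven, T1=30): tooth at mesh = (-N) mod T1
  397 = 13 * 30 + 7, so 397 mod 30 = 7
  (-397) mod 30 = (-7) mod 30 = 30 - 7 = 23
Mesh after 397 steps: gear-0 tooth 6 meets gear-1 tooth 23

Answer: 6 23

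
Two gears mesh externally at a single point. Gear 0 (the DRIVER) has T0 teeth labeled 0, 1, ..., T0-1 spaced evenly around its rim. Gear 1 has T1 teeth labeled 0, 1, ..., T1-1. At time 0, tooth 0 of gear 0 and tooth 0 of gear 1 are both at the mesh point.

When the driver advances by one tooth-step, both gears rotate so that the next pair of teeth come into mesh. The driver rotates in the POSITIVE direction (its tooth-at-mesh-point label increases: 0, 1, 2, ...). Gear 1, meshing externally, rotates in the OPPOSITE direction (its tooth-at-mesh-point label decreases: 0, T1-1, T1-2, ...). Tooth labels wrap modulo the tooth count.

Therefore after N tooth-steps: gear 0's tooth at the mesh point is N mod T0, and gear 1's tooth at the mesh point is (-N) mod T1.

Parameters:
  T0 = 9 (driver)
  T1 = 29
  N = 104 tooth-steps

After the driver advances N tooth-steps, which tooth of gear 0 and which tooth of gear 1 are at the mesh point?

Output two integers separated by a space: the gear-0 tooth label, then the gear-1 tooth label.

Answer: 5 12

Derivation:
Gear 0 (driver, T0=9): tooth at mesh = N mod T0
  104 = 11 * 9 + 5, so 104 mod 9 = 5
  gear 0 tooth = 5
Gear 1 (driven, T1=29): tooth at mesh = (-N) mod T1
  104 = 3 * 29 + 17, so 104 mod 29 = 17
  (-104) mod 29 = (-17) mod 29 = 29 - 17 = 12
Mesh after 104 steps: gear-0 tooth 5 meets gear-1 tooth 12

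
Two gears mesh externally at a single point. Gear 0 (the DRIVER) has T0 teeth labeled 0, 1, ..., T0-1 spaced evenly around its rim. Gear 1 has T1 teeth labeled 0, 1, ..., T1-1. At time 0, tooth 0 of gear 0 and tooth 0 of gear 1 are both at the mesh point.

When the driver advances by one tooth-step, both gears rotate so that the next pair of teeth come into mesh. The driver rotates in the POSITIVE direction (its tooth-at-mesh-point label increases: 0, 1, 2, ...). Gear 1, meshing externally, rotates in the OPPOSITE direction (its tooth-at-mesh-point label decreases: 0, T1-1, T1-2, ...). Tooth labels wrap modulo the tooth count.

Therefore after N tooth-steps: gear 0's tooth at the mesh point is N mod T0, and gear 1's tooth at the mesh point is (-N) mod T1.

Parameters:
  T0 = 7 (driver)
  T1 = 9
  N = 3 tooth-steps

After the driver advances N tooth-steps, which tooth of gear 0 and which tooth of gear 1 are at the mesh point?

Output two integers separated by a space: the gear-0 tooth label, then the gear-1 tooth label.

Gear 0 (driver, T0=7): tooth at mesh = N mod T0
  3 = 0 * 7 + 3, so 3 mod 7 = 3
  gear 0 tooth = 3
Gear 1 (driven, T1=9): tooth at mesh = (-N) mod T1
  3 = 0 * 9 + 3, so 3 mod 9 = 3
  (-3) mod 9 = (-3) mod 9 = 9 - 3 = 6
Mesh after 3 steps: gear-0 tooth 3 meets gear-1 tooth 6

Answer: 3 6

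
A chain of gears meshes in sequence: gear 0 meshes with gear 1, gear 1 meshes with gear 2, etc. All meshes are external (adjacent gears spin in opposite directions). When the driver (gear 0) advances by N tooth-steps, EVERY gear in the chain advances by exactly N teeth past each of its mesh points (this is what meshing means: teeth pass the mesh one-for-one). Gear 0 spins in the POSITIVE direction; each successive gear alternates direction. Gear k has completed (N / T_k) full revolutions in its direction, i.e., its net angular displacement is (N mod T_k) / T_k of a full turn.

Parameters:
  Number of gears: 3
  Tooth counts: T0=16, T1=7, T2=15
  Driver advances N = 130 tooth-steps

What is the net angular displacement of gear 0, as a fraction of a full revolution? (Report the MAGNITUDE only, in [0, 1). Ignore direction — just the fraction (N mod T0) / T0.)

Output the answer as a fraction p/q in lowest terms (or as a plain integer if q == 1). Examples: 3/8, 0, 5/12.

Chain of 3 gears, tooth counts: [16, 7, 15]
  gear 0: T0=16, direction=positive, advance = 130 mod 16 = 2 teeth = 2/16 turn
  gear 1: T1=7, direction=negative, advance = 130 mod 7 = 4 teeth = 4/7 turn
  gear 2: T2=15, direction=positive, advance = 130 mod 15 = 10 teeth = 10/15 turn
Gear 0: 130 mod 16 = 2
Fraction = 2 / 16 = 1/8 (gcd(2,16)=2) = 1/8

Answer: 1/8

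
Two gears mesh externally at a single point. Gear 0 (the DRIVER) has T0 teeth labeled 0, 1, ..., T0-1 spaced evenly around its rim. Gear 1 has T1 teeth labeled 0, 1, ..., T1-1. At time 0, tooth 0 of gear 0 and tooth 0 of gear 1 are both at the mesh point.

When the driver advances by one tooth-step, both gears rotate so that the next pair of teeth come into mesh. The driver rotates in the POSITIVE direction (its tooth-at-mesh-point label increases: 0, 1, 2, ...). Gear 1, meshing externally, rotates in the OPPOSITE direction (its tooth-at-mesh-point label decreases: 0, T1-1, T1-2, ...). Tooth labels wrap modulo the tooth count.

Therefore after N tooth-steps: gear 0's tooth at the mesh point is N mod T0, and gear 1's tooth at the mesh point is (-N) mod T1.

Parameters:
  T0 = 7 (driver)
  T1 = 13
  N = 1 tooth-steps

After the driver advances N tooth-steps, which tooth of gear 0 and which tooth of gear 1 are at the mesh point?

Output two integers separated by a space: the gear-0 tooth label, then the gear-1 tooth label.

Answer: 1 12

Derivation:
Gear 0 (driver, T0=7): tooth at mesh = N mod T0
  1 = 0 * 7 + 1, so 1 mod 7 = 1
  gear 0 tooth = 1
Gear 1 (driven, T1=13): tooth at mesh = (-N) mod T1
  1 = 0 * 13 + 1, so 1 mod 13 = 1
  (-1) mod 13 = (-1) mod 13 = 13 - 1 = 12
Mesh after 1 steps: gear-0 tooth 1 meets gear-1 tooth 12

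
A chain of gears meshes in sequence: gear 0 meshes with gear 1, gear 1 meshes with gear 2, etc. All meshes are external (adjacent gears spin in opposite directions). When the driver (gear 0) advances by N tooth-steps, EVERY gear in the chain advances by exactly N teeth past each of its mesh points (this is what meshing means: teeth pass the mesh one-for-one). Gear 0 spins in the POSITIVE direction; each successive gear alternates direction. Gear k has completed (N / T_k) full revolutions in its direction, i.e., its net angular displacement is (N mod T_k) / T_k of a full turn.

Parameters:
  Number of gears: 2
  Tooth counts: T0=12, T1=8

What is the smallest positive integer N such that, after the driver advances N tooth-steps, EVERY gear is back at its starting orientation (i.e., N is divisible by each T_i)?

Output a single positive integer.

Gear k returns to start when N is a multiple of T_k.
All gears at start simultaneously when N is a common multiple of [12, 8]; the smallest such N is lcm(12, 8).
Start: lcm = T0 = 12
Fold in T1=8: gcd(12, 8) = 4; lcm(12, 8) = 12 * 8 / 4 = 96 / 4 = 24
Full cycle length = 24

Answer: 24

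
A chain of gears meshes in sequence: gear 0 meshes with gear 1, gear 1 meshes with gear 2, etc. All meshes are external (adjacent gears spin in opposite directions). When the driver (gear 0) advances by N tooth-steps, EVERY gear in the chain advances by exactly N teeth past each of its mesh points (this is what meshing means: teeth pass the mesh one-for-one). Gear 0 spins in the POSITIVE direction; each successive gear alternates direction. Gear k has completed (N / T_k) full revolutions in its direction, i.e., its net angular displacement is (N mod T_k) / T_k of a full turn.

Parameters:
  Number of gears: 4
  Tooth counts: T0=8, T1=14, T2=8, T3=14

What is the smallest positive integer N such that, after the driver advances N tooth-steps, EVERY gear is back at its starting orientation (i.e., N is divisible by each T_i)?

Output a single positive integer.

Answer: 56

Derivation:
Gear k returns to start when N is a multiple of T_k.
All gears at start simultaneously when N is a common multiple of [8, 14, 8, 14]; the smallest such N is lcm(8, 14, 8, 14).
Start: lcm = T0 = 8
Fold in T1=14: gcd(8, 14) = 2; lcm(8, 14) = 8 * 14 / 2 = 112 / 2 = 56
Fold in T2=8: gcd(56, 8) = 8; lcm(56, 8) = 56 * 8 / 8 = 448 / 8 = 56
Fold in T3=14: gcd(56, 14) = 14; lcm(56, 14) = 56 * 14 / 14 = 784 / 14 = 56
Full cycle length = 56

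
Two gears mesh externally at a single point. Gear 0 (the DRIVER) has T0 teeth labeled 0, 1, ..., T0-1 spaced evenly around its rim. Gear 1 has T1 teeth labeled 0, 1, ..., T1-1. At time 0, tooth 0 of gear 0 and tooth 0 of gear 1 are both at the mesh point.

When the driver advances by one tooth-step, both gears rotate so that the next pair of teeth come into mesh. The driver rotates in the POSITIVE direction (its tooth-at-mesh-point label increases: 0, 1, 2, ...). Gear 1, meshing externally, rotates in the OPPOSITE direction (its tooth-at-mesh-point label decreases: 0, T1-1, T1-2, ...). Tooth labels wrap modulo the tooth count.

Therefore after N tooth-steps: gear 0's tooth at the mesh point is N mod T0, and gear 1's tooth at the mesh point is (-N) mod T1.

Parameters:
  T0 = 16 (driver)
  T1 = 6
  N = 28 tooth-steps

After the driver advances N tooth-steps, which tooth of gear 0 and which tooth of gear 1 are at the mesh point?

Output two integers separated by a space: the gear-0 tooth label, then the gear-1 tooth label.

Answer: 12 2

Derivation:
Gear 0 (driver, T0=16): tooth at mesh = N mod T0
  28 = 1 * 16 + 12, so 28 mod 16 = 12
  gear 0 tooth = 12
Gear 1 (driven, T1=6): tooth at mesh = (-N) mod T1
  28 = 4 * 6 + 4, so 28 mod 6 = 4
  (-28) mod 6 = (-4) mod 6 = 6 - 4 = 2
Mesh after 28 steps: gear-0 tooth 12 meets gear-1 tooth 2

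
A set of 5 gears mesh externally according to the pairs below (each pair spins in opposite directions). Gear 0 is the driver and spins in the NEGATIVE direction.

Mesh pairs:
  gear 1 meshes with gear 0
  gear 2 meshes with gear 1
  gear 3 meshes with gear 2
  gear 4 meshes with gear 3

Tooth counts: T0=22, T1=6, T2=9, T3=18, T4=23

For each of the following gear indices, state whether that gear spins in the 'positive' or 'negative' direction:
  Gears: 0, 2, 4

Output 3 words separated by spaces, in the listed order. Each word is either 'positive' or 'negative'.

Gear 0 (driver): negative (depth 0)
  gear 1: meshes with gear 0 -> depth 1 -> positive (opposite of gear 0)
  gear 2: meshes with gear 1 -> depth 2 -> negative (opposite of gear 1)
  gear 3: meshes with gear 2 -> depth 3 -> positive (opposite of gear 2)
  gear 4: meshes with gear 3 -> depth 4 -> negative (opposite of gear 3)
Queried indices 0, 2, 4 -> negative, negative, negative

Answer: negative negative negative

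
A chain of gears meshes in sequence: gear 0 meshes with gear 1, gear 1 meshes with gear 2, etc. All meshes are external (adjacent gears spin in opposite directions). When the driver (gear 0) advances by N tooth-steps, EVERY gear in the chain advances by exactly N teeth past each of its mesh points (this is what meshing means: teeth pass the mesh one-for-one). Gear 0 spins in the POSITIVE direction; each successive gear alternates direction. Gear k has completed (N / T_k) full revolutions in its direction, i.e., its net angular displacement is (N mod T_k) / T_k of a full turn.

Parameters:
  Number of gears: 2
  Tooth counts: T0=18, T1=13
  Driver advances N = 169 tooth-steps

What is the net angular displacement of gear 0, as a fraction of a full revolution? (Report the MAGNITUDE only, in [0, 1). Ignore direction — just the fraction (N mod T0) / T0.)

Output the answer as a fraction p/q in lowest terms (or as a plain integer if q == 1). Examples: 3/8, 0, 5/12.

Chain of 2 gears, tooth counts: [18, 13]
  gear 0: T0=18, direction=positive, advance = 169 mod 18 = 7 teeth = 7/18 turn
  gear 1: T1=13, direction=negative, advance = 169 mod 13 = 0 teeth = 0/13 turn
Gear 0: 169 mod 18 = 7
Fraction = 7 / 18 = 7/18 (gcd(7,18)=1) = 7/18

Answer: 7/18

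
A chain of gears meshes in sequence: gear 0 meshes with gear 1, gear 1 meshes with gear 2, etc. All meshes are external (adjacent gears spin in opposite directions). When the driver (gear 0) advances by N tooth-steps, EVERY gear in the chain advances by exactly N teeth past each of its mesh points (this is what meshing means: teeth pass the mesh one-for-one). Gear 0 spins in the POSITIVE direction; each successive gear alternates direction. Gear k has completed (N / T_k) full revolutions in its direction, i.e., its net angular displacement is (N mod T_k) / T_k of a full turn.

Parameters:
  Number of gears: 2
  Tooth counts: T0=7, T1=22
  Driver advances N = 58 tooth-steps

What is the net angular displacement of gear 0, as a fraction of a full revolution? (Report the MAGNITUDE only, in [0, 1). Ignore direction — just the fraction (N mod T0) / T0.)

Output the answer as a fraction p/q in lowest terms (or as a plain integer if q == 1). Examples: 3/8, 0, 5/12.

Chain of 2 gears, tooth counts: [7, 22]
  gear 0: T0=7, direction=positive, advance = 58 mod 7 = 2 teeth = 2/7 turn
  gear 1: T1=22, direction=negative, advance = 58 mod 22 = 14 teeth = 14/22 turn
Gear 0: 58 mod 7 = 2
Fraction = 2 / 7 = 2/7 (gcd(2,7)=1) = 2/7

Answer: 2/7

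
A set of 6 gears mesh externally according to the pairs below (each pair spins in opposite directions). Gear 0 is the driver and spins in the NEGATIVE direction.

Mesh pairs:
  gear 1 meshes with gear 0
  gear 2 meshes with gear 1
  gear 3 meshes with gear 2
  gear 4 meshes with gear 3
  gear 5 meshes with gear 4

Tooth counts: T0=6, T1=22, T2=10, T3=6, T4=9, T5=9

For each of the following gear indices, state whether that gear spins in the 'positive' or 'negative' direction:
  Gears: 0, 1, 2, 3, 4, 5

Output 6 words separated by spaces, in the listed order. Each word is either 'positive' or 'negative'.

Answer: negative positive negative positive negative positive

Derivation:
Gear 0 (driver): negative (depth 0)
  gear 1: meshes with gear 0 -> depth 1 -> positive (opposite of gear 0)
  gear 2: meshes with gear 1 -> depth 2 -> negative (opposite of gear 1)
  gear 3: meshes with gear 2 -> depth 3 -> positive (opposite of gear 2)
  gear 4: meshes with gear 3 -> depth 4 -> negative (opposite of gear 3)
  gear 5: meshes with gear 4 -> depth 5 -> positive (opposite of gear 4)
Queried indices 0, 1, 2, 3, 4, 5 -> negative, positive, negative, positive, negative, positive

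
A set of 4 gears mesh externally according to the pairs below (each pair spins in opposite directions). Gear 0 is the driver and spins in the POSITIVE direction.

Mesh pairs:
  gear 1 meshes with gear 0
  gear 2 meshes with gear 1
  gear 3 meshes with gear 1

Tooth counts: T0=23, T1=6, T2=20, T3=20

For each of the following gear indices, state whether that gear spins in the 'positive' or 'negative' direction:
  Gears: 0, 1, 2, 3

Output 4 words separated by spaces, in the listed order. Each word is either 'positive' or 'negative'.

Gear 0 (driver): positive (depth 0)
  gear 1: meshes with gear 0 -> depth 1 -> negative (opposite of gear 0)
  gear 2: meshes with gear 1 -> depth 2 -> positive (opposite of gear 1)
  gear 3: meshes with gear 1 -> depth 2 -> positive (opposite of gear 1)
Queried indices 0, 1, 2, 3 -> positive, negative, positive, positive

Answer: positive negative positive positive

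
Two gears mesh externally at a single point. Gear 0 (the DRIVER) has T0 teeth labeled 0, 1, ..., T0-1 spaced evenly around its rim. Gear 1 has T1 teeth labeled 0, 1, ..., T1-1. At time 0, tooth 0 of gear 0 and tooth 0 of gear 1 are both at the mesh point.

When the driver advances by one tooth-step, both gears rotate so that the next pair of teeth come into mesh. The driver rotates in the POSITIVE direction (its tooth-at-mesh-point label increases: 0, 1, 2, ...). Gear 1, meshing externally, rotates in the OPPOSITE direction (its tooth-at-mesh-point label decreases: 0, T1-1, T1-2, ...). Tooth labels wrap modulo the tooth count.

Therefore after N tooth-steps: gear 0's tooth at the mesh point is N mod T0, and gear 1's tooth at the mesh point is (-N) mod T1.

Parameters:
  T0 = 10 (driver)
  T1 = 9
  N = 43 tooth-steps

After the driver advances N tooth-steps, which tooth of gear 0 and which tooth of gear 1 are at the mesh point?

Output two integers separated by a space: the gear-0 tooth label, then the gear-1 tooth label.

Answer: 3 2

Derivation:
Gear 0 (driver, T0=10): tooth at mesh = N mod T0
  43 = 4 * 10 + 3, so 43 mod 10 = 3
  gear 0 tooth = 3
Gear 1 (driven, T1=9): tooth at mesh = (-N) mod T1
  43 = 4 * 9 + 7, so 43 mod 9 = 7
  (-43) mod 9 = (-7) mod 9 = 9 - 7 = 2
Mesh after 43 steps: gear-0 tooth 3 meets gear-1 tooth 2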